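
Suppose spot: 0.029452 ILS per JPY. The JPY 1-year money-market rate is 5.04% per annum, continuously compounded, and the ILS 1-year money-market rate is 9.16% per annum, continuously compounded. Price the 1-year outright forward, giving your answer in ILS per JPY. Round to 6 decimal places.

0.030691

T = 1 year.
ILS accumulates by e^(0.0916×1) = 1.0959264.
JPY growth factor: e^(0.0504×1) = 1.0516917.
Forward (ILS per JPY) = 0.029452 × 1.0959264 / 1.0516917 = 0.03069077.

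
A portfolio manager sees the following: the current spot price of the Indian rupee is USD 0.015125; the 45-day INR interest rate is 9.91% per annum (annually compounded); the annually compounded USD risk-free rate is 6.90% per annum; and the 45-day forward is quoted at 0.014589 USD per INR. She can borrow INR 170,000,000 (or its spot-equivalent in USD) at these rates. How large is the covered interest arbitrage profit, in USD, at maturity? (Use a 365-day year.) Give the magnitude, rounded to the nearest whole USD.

USD 83,297

T = 45/365 years.
Invest the INR and cover forward: 170,000,000 × 1.011717779 × 0.014589 = USD 2,509,191.62.
Convert at spot and invest in USD: 170,000,000 × 0.015125 × 1.008260129 = USD 2,592,488.86.
The quoted forward undervalues INR, so borrow INR, convert to USD at spot, deposit the USD at 6.90%, and buy INR forward at 0.014589 to cover the loan.
Profit = 2,592,488.86 − 2,509,191.62 = USD 83,297.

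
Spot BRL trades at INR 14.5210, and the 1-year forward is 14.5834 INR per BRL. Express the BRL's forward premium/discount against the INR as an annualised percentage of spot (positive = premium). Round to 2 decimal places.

T = 1 year.
(F − S)/S = (14.5834 − 14.521)/14.521 = 0.0042972.
×(1/T) gives 0.43% p.a.

+0.43%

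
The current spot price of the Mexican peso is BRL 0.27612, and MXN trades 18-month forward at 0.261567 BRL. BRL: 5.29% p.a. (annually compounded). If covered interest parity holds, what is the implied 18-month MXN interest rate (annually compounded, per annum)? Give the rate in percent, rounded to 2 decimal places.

T = 18/12 years.
F/S = 0.261567/0.27612 = 0.9472947 = (growth of BRL) / (growth of MXN).
The BRL side grows by (1 + 0.0529)^(18/12) = 1.0803903.
Hence g_MXN = 1.1405007.
r = 1.1405007^(12/18) − 1 = 0.091600 → 9.16%.

9.16%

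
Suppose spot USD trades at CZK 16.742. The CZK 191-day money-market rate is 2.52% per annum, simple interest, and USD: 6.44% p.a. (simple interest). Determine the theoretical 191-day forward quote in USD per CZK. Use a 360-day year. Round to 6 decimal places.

0.060956

T = 191/360 years.
CZK accumulates by 1 + 0.0252×191/360 = 1.013370.
USD accumulates by 1 + 0.0644×191/360 = 1.0341678.
CIP: F = S · (grow CZK)/(grow USD) = 16.742 × 1.013370/1.0341678 = 16.40531 CZK per USD.
Quoted the other way: 1/16.40531 = 0.060956 USD per CZK.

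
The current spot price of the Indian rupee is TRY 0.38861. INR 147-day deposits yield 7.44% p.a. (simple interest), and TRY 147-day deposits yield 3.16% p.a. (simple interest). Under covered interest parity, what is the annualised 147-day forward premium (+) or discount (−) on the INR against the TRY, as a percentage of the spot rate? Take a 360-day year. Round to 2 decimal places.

T = 147/360 years.
F = S · g_TRY/g_INR = 0.38861 × 1.0129033/1.030380 = 0.38201863.
Annualised premium = (F − S)/S × (1/T) = (0.38201863 − 0.38861)/0.38861 ÷ (147/360) = -4.15%.

-4.15%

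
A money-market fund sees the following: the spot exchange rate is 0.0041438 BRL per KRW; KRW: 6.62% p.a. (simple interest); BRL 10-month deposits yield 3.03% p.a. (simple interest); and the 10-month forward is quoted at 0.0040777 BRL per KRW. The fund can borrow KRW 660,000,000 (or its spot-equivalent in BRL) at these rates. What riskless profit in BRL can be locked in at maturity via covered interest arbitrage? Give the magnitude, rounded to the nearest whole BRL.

T = 10/12 years.
Route A — deposit KRW, sell forward: 660,000,000 × 1.055166667 × 0.0040777 = BRL 2,839,751.06.
Route B — convert at spot, deposit BRL: 660,000,000 × 0.0041438 × 1.025250 = BRL 2,803,964.43.
The quoted forward overvalues KRW, so borrow BRL, buy KRW at spot, deposit the KRW at 6.62%, and sell the proceeds forward at 0.0040777.
Profit = 2,839,751.06 − 2,803,964.43 = BRL 35,787.

BRL 35,787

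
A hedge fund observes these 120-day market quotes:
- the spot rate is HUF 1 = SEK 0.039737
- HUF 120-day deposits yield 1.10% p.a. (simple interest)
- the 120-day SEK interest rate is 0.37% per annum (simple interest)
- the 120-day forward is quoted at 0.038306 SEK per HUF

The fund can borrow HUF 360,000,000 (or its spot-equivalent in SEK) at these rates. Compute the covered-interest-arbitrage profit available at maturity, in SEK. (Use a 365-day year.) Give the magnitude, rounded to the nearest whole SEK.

T = 120/365 years.
Route A — deposit HUF, sell forward: 360,000,000 × 1.0036164384 × 0.038306 = SEK 13,840,031.26.
Route B — convert at spot, deposit SEK: 360,000,000 × 0.039737 × 1.0012164384 = SEK 14,322,721.54.
The quoted forward undervalues HUF, so borrow HUF, convert to SEK at spot, deposit the SEK at 0.37%, and buy HUF forward at 0.038306 to cover the loan.
The gap between the two covered legs is SEK 482,690.

SEK 482,690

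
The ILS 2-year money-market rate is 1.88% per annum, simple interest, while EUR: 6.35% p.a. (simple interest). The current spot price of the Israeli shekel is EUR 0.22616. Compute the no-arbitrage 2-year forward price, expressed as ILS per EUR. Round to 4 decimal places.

4.0709

T = 2 years.
EUR accumulates by 1 + 0.0635×2 = 1.127000.
Growth of 1 ILS over T: 1 + 0.0188×2 = 1.037600.
So F = 0.22616 × 1.127000 / 1.037600 = 0.2456460 (EUR/ILS).
Invert for ILS per EUR: 1 / 0.2456460 = 4.0709.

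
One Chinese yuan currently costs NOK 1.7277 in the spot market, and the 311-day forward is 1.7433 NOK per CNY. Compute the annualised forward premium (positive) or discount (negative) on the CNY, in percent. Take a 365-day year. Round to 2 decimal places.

+1.06%

T = 311/365 years.
(F − S)/S = (1.7433 − 1.7277)/1.7277 = 0.0090293.
Annualise by dividing by T: 0.0090293 / (311/365) = 0.010597 → 1.06%.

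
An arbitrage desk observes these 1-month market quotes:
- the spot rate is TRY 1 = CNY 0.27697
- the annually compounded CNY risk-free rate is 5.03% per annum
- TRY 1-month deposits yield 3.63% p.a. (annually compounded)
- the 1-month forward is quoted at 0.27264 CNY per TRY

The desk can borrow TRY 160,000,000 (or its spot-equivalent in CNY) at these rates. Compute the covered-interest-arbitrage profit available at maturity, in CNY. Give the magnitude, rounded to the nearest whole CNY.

CNY 744,593

T = 1/12 years.
Invest the TRY and cover forward: 160,000,000 × 1.0029758087 × 0.27264 = CNY 43,752,211.92.
Convert at spot and invest in CNY: 160,000,000 × 0.27697 × 1.0040980272 = CNY 44,496,804.89.
The quoted forward undervalues TRY, so borrow TRY, convert to CNY at spot, deposit the CNY at 5.03%, and buy TRY forward at 0.27264 to cover the loan.
The gap between the two covered legs is CNY 744,593.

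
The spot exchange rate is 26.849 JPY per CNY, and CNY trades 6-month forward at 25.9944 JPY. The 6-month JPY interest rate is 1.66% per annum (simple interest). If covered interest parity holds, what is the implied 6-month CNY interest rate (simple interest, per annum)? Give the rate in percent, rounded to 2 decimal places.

T = 6/12 years.
By CIP, F/S equals the JPY-to-CNY growth ratio: 25.9944/26.849 = 0.9681701.
The JPY side grows by 1 + 0.0166×6/12 = 1.008300.
That pins the CNY growth at 1.0414492.
r = (1.0414492 − 1)/(6/12) = 0.082898 → 8.29%.

8.29%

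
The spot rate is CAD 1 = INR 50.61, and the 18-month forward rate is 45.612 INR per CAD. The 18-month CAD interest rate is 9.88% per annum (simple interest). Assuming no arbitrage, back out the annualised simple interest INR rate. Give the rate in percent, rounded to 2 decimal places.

2.32%

T = 18/12 years.
F/S = 45.612/50.61 = 0.9012448 = (growth of INR) / (growth of CAD).
CAD growth factor: 1 + 0.0988×18/12 = 1.148200.
Hence g_INR = 1.0348093.
(1.0348093 − 1)/T = 0.023206, i.e. 2.32%.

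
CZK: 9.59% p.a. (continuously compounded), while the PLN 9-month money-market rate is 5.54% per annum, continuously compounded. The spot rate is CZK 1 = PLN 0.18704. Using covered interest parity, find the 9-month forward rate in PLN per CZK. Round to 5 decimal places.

T = 9/12 years.
Growth of 1 PLN over T: e^(0.0554×9/12) = 1.0424253.
CZK growth factor: e^(0.0959×9/12) = 1.0745747.
CIP: F = S · (grow PLN)/(grow CZK) = 0.18704 × 1.0424253/1.0745747 = 0.1814441 PLN per CZK.

0.18144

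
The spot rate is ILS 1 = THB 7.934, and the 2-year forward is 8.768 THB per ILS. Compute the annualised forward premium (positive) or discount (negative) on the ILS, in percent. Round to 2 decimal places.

T = 2 years.
(F − S)/S = (8.768 − 7.934)/7.934 = 0.1051172.
Per annum: 0.1051172 / 2 = 0.052559 = 5.26%.

+5.26%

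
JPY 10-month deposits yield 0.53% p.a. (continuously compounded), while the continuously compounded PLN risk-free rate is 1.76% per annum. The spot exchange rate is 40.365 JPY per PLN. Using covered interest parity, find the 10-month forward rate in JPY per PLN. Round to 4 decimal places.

T = 10/12 years.
Growth of 1 JPY over T: e^(0.0053×10/12) = 1.00442643.
Growth of 1 PLN over T: e^(0.0176×10/12) = 1.01477475.
CIP: F = S · (grow JPY)/(grow PLN) = 40.365 × 1.00442643/1.01477475 = 39.953372 JPY per PLN.

39.9534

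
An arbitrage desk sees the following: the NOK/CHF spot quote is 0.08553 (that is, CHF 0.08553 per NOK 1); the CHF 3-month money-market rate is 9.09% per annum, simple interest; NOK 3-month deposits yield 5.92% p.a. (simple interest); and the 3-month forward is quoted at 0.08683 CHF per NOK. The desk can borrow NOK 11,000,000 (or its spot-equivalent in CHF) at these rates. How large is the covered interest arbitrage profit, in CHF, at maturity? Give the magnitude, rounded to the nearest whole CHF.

T = 3/12 years.
Invest the NOK and cover forward: 11,000,000 × 1.014800 × 0.08683 = CHF 969,265.92.
Convert at spot and invest in CHF: 11,000,000 × 0.08553 × 1.022725 = CHF 962,210.36.
The quoted forward overvalues NOK, so borrow CHF, buy NOK at spot, deposit the NOK at 5.92%, and sell the proceeds forward at 0.08683.
The gap between the two covered legs is CHF 7,056.

CHF 7,056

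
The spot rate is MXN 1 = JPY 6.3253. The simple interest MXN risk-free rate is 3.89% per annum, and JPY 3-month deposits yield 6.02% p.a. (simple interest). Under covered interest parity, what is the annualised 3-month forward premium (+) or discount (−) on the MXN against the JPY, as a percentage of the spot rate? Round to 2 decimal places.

+2.11%

T = 3/12 years.
No-arbitrage forward: 6.3253 × 1.015050 / 1.009725 = 6.3586578 JPY/MXN.
Annualised premium = (F − S)/S × (1/T) = (6.3586578 − 6.3253)/6.3253 ÷ (3/12) = 2.11%.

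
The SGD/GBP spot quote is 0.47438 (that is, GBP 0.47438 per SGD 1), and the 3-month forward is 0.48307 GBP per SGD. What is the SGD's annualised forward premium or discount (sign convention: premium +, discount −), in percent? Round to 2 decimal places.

+7.33%

T = 3/12 years.
SGD trades forward at +1.83186% vs spot over the period.
Per annum: 0.0183186 / (3/12) = 0.073274 = 7.33%.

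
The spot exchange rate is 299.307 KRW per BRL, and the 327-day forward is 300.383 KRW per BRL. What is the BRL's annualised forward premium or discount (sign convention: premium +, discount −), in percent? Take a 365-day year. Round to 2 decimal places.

+0.40%

T = 327/365 years.
(F − S)/S = (300.383 − 299.307)/299.307 = 0.0035950.
Annualise by dividing by T: 0.0035950 / (327/365) = 0.004013 → 0.40%.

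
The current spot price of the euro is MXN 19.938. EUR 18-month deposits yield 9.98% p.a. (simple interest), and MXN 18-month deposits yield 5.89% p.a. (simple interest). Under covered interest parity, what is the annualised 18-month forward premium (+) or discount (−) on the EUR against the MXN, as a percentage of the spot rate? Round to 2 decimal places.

T = 18/12 years.
CIP forward (MXN per EUR) = 19.938 × 1.088350/1.149700 = 18.874073.
Annualised premium = (F − S)/S × (1/T) = (18.874073 − 19.938)/19.938 ÷ (18/12) = -3.56%.

-3.56%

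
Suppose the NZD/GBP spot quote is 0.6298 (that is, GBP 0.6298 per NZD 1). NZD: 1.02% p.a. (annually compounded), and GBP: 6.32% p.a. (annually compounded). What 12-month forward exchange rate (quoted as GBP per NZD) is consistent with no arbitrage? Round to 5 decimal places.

0.66284

T = 1 year.
GBP accumulates by (1 + 0.0632)^1 = 1.063200.
NZD growth factor: (1 + 0.0102)^1 = 1.010200.
So F = 0.6298 × 1.063200 / 1.010200 = 0.6628424 (GBP/NZD).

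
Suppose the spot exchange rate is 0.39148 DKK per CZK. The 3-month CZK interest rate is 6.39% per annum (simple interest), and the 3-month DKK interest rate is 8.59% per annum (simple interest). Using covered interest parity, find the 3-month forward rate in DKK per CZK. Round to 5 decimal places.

0.39360

T = 3/12 years.
Growth of 1 DKK over T: 1 + 0.0859×3/12 = 1.021475.
CZK growth factor: 1 + 0.0639×3/12 = 1.015975.
So F = 0.39148 × 1.021475 / 1.015975 = 0.3935993 (DKK/CZK).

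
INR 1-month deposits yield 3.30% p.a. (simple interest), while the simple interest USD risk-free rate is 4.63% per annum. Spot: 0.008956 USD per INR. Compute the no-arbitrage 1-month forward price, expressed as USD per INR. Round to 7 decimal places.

T = 1/12 years.
Growth of 1 USD over T: 1 + 0.0463×1/12 = 1.0038583.
INR accumulates by 1 + 0.0330×1/12 = 1.002750.
Forward (USD per INR) = 0.008956 × 1.0038583 / 1.002750 = 0.008965899.

0.0089659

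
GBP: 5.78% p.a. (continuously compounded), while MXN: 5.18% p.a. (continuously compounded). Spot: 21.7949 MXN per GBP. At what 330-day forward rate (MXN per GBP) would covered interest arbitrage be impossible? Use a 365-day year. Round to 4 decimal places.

T = 330/365 years.
MXN accumulates by e^(0.0518×330/365) = 1.04794686.
Growth of 1 GBP over T: e^(0.0578×330/365) = 1.05364706.
CIP: F = S · (grow MXN)/(grow GBP) = 21.7949 × 1.04794686/1.05364706 = 21.676990 MXN per GBP.

21.6770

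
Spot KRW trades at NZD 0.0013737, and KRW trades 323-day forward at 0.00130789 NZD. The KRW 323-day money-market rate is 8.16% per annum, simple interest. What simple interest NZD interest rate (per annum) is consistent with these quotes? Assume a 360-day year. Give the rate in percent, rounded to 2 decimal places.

2.43%

T = 323/360 years.
CIP gives F = S · g_NZD/g_KRW, so g_NZD/g_KRW = 0.00130789/0.0013737 = 0.9520929.
The KRW side grows by 1 + 0.0816×323/360 = 1.0732133.
So the NZD growth factor = 1.0217988.
(1.0217988 − 1)/T = 0.024296, i.e. 2.43%.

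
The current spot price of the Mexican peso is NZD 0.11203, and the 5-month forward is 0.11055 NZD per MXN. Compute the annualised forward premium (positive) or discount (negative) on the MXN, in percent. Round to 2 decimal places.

-3.17%

T = 5/12 years.
MXN trades forward at -1.32107% vs spot over the period.
×(1/T) gives -3.17% p.a.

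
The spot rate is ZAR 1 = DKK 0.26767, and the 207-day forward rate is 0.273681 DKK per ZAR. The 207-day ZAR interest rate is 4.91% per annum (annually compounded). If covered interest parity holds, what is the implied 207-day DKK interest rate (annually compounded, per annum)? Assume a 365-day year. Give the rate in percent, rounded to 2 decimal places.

T = 207/365 years.
F/S = 0.273681/0.26767 = 1.0224568 = (growth of DKK) / (growth of ZAR).
ZAR growth factor: (1 + 0.0491)^(207/365) = 1.0275566.
So the DKK growth factor = 1.0506322.
Annualise: 1.0506322^(365/207) − 1 = 0.090997 = 9.10%.

9.10%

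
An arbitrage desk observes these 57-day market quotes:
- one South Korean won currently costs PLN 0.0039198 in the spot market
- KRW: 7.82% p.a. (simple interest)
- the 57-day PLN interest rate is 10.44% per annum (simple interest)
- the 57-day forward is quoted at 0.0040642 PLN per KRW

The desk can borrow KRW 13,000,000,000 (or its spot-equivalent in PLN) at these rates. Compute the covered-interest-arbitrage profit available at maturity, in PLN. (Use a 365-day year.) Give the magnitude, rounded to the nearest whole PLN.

T = 57/365 years.
Route A — deposit KRW, sell forward: 13,000,000,000 × 1.0122120548 × 0.0040642 = PLN 53,479,819.03.
Route B — convert at spot, deposit PLN: 13,000,000,000 × 0.0039198 × 1.0163035616 = PLN 51,788,187.11.
The quoted forward overvalues KRW, so borrow PLN, buy KRW at spot, deposit the KRW at 7.82%, and sell the proceeds forward at 0.0040642.
The gap between the two covered legs is PLN 1,691,632.

PLN 1,691,632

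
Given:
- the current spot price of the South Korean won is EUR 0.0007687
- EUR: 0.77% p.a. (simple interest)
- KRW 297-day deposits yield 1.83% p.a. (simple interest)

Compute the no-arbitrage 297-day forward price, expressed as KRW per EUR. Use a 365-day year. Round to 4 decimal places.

1312.0483

T = 297/365 years.
EUR growth factor: 1 + 0.0077×297/365 = 1.0062654795.
KRW growth factor: 1 + 0.0183×297/365 = 1.0148906849.
Forward (EUR per KRW) = 0.0007687 × 1.0062654795 / 1.0148906849 = 0.0007621670842.
Invert for KRW per EUR: 1 / 0.0007621670842 = 1312.0483.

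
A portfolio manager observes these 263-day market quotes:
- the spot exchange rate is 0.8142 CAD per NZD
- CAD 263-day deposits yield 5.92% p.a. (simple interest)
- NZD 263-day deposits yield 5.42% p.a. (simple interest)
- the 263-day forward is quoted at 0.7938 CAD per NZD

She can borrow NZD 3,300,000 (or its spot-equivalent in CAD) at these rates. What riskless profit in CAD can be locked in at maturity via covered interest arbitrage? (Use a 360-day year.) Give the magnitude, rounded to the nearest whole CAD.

CAD 79,800

T = 263/360 years.
Route A — deposit NZD, sell forward: 3,300,000 × 1.039596111 × 0.7938 = CAD 2,723,263.60.
Route B — convert at spot, deposit CAD: 3,300,000 × 0.8142 × 1.043248889 = CAD 2,803,063.71.
The quoted forward undervalues NZD, so borrow NZD, convert to CAD at spot, deposit the CAD at 5.92%, and buy NZD forward at 0.7938 to cover the loan.
Profit = 2,803,063.71 − 2,723,263.60 = CAD 79,800.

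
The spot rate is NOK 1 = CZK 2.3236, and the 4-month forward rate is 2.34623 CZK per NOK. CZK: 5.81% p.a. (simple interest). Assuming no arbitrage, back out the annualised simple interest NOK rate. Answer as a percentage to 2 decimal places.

T = 4/12 years.
By CIP, F/S equals the CZK-to-NOK growth ratio: 2.34623/2.3236 = 1.0097392.
CZK growth factor: 1 + 0.0581×4/12 = 1.0193667.
That pins the NOK growth at 1.0095346.
(1.0095346 − 1)/T = 0.028604, i.e. 2.86%.

2.86%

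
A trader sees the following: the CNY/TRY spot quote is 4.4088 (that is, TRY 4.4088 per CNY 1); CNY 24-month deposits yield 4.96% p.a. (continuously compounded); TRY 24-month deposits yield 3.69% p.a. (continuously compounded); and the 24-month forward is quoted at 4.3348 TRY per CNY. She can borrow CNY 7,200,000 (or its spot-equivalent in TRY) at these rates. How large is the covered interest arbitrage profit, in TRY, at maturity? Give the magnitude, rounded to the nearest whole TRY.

TRY 290,789

T = 2 years.
Invest the CNY and cover forward: 7,200,000 × 1.1042871349 × 4.3348 = TRY 34,465,419.88.
Convert at spot and invest in TRY: 7,200,000 × 4.4088 × 1.0765914657 = TRY 34,174,630.47.
The quoted forward overvalues CNY, so borrow TRY, buy CNY at spot, deposit the CNY at 4.96%, and sell the proceeds forward at 4.3348.
The gap between the two covered legs is TRY 290,789.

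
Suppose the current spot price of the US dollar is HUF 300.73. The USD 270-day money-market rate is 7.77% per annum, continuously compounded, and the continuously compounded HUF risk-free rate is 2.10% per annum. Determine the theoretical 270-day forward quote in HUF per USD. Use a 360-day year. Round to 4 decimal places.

288.2096

T = 270/360 years.
HUF accumulates by e^(0.0210×270/360) = 1.015874685.
USD accumulates by e^(0.0777×270/360) = 1.060006457.
CIP: F = S · (grow HUF)/(grow USD) = 300.73 × 1.015874685/1.060006457 = 288.209559 HUF per USD.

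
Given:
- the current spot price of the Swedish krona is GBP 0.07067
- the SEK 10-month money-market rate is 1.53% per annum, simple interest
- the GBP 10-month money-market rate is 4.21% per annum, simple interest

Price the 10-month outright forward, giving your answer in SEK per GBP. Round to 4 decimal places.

13.8450

T = 10/12 years.
Growth of 1 GBP over T: 1 + 0.0421×10/12 = 1.03508333.
SEK growth factor: 1 + 0.0153×10/12 = 1.012750.
So F = 0.07067 × 1.03508333 / 1.012750 = 0.072228426 (GBP/SEK).
Invert for SEK per GBP: 1 / 0.072228426 = 13.8450.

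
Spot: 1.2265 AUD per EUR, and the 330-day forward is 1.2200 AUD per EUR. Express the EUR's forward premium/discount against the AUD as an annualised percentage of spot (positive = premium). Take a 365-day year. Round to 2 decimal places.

T = 330/365 years.
EUR trades forward at -0.52996% vs spot over the period.
×(1/T) gives -0.59% p.a.

-0.59%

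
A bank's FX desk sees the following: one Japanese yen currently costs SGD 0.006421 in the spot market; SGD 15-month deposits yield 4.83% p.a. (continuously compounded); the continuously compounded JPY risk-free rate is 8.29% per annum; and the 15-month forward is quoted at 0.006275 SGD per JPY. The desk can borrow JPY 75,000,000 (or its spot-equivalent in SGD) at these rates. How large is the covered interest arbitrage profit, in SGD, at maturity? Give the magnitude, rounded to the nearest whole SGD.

SGD 10,464

T = 15/12 years.
Invest the JPY and cover forward: 75,000,000 × 1.10918443 × 0.006275 = SGD 522,009.92.
Convert at spot and invest in SGD: 75,000,000 × 0.006421 × 1.06223481 = SGD 511,545.73.
The quoted forward overvalues JPY, so borrow SGD, buy JPY at spot, deposit the JPY at 8.29%, and sell the proceeds forward at 0.006275.
Arbitrage profit = |522,009.92 − 511,545.73| = SGD 10,464.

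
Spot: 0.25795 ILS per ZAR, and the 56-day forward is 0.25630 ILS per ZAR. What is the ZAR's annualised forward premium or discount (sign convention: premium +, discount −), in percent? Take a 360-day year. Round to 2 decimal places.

T = 56/360 years.
Period premium: (0.25630 − 0.25795)/0.25795 = -0.0063966.
Per annum: -0.0063966 / (56/360) = -0.041121 = -4.11%.

-4.11%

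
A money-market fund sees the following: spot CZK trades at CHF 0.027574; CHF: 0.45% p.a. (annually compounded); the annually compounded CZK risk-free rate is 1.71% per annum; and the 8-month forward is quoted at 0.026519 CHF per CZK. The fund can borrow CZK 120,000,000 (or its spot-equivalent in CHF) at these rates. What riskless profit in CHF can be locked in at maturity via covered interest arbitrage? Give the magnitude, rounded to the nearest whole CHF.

T = 8/12 years.
Route A — deposit CZK, sell forward: 120,000,000 × 1.011367754 × 0.026519 = CHF 3,218,455.38.
Route B — convert at spot, deposit CHF: 120,000,000 × 0.027574 × 1.002997754 = CHF 3,318,799.21.
The quoted forward undervalues CZK, so borrow CZK, convert to CHF at spot, deposit the CHF at 0.45%, and buy CZK forward at 0.026519 to cover the loan.
Profit = 3,318,799.21 − 3,218,455.38 = CHF 100,344.

CHF 100,344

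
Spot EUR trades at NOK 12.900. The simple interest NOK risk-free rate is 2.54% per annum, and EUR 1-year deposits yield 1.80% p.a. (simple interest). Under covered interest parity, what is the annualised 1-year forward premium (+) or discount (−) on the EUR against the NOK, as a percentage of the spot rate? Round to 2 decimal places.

+0.73%

T = 1 year.
CIP forward (NOK per EUR) = 12.9 × 1.025400/1.018000 = 12.993772.
(F − S)/S ÷ T = (12.993772 − 12.9)/12.9/1 = 0.007269 → 0.73%.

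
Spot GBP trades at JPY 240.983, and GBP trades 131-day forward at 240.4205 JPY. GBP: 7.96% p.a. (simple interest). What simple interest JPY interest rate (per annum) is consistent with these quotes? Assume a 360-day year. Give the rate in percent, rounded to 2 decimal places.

7.30%

T = 131/360 years.
F/S = 240.4205/240.983 = 0.9976658 = (growth of JPY) / (growth of GBP).
GBP growth factor: 1 + 0.0796×131/360 = 1.0289656.
Hence g_JPY = 1.0265638.
r = (1.0265638 − 1)/(131/360) = 0.073000 → 7.30%.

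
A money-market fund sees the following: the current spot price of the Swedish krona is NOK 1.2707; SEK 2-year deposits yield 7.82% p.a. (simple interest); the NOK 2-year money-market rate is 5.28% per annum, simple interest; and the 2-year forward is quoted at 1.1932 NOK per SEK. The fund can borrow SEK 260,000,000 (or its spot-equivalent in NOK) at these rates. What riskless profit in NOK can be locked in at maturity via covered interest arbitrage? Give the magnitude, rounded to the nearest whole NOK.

NOK 6,518,054

T = 2 years.
Keep in SEK, deliver into the forward: 260,000,000·1.156400·1.1932 = NOK 358,752,284.80.
Swap to NOK now, deposit: 260,000,000·1.2707·1.105600 = NOK 365,270,339.20.
The quoted forward undervalues SEK, so borrow SEK, convert to NOK at spot, deposit the NOK at 5.28%, and buy SEK forward at 1.1932 to cover the loan.
Arbitrage profit = |358,752,284.80 − 365,270,339.20| = NOK 6,518,054.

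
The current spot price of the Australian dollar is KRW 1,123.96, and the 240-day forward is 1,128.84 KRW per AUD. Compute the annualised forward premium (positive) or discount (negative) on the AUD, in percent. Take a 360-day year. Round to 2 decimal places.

+0.65%

T = 240/360 years.
AUD trades forward at +0.43418% vs spot over the period.
×(1/T) gives 0.65% p.a.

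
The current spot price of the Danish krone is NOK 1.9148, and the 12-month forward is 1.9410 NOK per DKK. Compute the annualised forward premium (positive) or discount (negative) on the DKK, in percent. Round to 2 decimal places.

+1.37%

T = 1 year.
Period premium: (1.9410 − 1.9148)/1.9148 = 0.0136829.
Annualise by dividing by T: 0.0136829 / 1 = 0.013683 → 1.37%.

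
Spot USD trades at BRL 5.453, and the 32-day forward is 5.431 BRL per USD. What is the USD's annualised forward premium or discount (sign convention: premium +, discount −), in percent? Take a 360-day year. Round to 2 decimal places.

T = 32/360 years.
Period premium: (5.431 − 5.453)/5.453 = -0.0040345.
Per annum: -0.0040345 / (32/360) = -0.045388 = -4.54%.

-4.54%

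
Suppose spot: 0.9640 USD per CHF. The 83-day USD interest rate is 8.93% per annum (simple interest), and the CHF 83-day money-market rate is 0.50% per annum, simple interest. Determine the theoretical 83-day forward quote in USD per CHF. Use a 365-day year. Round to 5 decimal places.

0.98246

T = 83/365 years.
Growth of 1 USD over T: 1 + 0.0893×83/365 = 1.0203066.
Growth of 1 CHF over T: 1 + 0.0050×83/365 = 1.001137.
So F = 0.964 × 1.0203066 / 1.001137 = 0.9824585 (USD/CHF).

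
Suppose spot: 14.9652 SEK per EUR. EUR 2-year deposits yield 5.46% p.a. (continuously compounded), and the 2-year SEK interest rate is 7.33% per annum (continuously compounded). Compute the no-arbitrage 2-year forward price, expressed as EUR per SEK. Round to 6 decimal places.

T = 2 years.
SEK growth factor: e^(0.0733×2) = 1.1578907.
EUR growth factor: e^(0.0546×2) = 1.1153854.
CIP: F = S · (grow SEK)/(grow EUR) = 14.9652 × 1.1578907/1.1153854 = 15.53550 SEK per EUR.
Invert for EUR per SEK: 1 / 15.53550 = 0.064369.

0.064369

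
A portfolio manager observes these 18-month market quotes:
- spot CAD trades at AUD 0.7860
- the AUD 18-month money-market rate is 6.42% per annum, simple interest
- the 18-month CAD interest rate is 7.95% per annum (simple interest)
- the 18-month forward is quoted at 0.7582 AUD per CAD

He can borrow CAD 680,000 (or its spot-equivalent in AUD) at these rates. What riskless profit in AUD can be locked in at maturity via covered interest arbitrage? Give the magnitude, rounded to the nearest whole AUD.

T = 18/12 years.
Route A — deposit CAD, sell forward: 680,000 × 1.119250 × 0.7582 = AUD 577,058.44.
Route B — convert at spot, deposit AUD: 680,000 × 0.7860 × 1.096300 = AUD 585,950.42.
The quoted forward undervalues CAD, so borrow CAD, convert to AUD at spot, deposit the AUD at 6.42%, and buy CAD forward at 0.7582 to cover the loan.
The gap between the two covered legs is AUD 8,892.

AUD 8,892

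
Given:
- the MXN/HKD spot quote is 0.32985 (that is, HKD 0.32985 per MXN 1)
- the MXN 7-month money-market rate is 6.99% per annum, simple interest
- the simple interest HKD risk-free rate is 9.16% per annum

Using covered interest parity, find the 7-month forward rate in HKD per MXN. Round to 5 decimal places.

T = 7/12 years.
Growth of 1 HKD over T: 1 + 0.0916×7/12 = 1.0534333.
MXN accumulates by 1 + 0.0699×7/12 = 1.040775.
Forward (HKD per MXN) = 0.32985 × 1.0534333 / 1.040775 = 0.3338618.

0.33386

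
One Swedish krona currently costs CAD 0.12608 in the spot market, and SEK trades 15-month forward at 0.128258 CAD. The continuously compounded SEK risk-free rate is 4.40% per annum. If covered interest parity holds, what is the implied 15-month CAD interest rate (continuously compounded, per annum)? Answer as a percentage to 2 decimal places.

T = 15/12 years.
F/S = 0.128258/0.12608 = 1.0172747 = (growth of CAD) / (growth of SEK).
The SEK side grows by e^(0.0440×15/12) = 1.0565406.
That pins the CAD growth at 1.074792.
r = ln(1.074792)/(15/12) = 0.057702 → 5.77%.

5.77%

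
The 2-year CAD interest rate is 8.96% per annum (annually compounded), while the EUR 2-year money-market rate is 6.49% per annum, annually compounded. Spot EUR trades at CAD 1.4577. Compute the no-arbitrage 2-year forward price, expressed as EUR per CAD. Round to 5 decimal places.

T = 2 years.
CAD growth factor: (1 + 0.0896)^2 = 1.1872282.
Growth of 1 EUR over T: (1 + 0.0649)^2 = 1.134012.
So F = 1.4577 × 1.1872282 / 1.134012 = 1.526106 (CAD/EUR).
Invert for EUR per CAD: 1 / 1.526106 = 0.65526.

0.65526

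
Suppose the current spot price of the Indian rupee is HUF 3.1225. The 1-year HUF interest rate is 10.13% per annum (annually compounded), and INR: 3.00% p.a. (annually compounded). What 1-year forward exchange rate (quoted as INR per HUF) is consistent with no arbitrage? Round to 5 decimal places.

T = 1 year.
HUF accumulates by (1 + 0.1013)^1 = 1.101300.
INR growth factor: (1 + 0.0300)^1 = 1.030000.
So F = 3.1225 × 1.101300 / 1.030000 = 3.338650 (HUF/INR).
Quoted the other way: 1/3.338650 = 0.29952 INR per HUF.

0.29952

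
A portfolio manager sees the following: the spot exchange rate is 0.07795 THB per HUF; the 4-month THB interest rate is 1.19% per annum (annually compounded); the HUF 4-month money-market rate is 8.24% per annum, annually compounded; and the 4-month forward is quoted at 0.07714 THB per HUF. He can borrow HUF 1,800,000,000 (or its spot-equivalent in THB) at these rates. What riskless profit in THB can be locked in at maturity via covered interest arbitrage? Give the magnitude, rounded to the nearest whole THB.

THB 1,701,226

T = 4/12 years.
Invest the HUF and cover forward: 1,800,000,000 × 1.02674499505 × 0.07714 = THB 142,565,596.05.
Convert at spot and invest in THB: 1,800,000,000 × 0.07795 × 1.00395103543 = THB 140,864,369.78.
The quoted forward overvalues HUF, so borrow THB, buy HUF at spot, deposit the HUF at 8.24%, and sell the proceeds forward at 0.07714.
Profit = 142,565,596.05 − 140,864,369.78 = THB 1,701,226.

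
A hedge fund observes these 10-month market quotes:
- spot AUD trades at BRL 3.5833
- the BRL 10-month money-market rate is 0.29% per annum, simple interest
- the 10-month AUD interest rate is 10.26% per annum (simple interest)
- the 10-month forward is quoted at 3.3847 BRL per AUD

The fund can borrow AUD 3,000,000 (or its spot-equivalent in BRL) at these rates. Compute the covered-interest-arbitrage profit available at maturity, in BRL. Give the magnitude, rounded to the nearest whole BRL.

T = 10/12 years.
Keep in AUD, deliver into the forward: 3,000,000·1.085500·3.3847 = BRL 11,022,275.55.
Swap to BRL now, deposit: 3,000,000·3.5833·1.0024166667 = BRL 10,775,878.93.
The quoted forward overvalues AUD, so borrow BRL, buy AUD at spot, deposit the AUD at 10.26%, and sell the proceeds forward at 3.3847.
The gap between the two covered legs is BRL 246,397.

BRL 246,397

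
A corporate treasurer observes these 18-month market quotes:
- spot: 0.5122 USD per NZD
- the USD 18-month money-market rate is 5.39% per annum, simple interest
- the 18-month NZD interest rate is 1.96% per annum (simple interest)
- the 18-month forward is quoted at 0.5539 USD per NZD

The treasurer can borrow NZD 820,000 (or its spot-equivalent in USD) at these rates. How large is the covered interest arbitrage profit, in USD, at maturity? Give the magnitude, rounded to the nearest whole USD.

USD 13,590

T = 18/12 years.
Invest the NZD and cover forward: 820,000 × 1.029400 × 0.5539 = USD 467,551.42.
Convert at spot and invest in USD: 820,000 × 0.5122 × 1.080850 = USD 453,961.32.
The quoted forward overvalues NZD, so borrow USD, buy NZD at spot, deposit the NZD at 1.96%, and sell the proceeds forward at 0.5539.
Arbitrage profit = |467,551.42 − 453,961.32| = USD 13,590.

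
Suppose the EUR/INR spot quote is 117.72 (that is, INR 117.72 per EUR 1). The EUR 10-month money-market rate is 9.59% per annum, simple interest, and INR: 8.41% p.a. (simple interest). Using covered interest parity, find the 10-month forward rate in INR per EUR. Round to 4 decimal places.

T = 10/12 years.
Growth of 1 INR over T: 1 + 0.0841×10/12 = 1.070083333.
EUR accumulates by 1 + 0.0959×10/12 = 1.079916667.
Forward (INR per EUR) = 117.72 × 1.070083333 / 1.079916667 = 116.648084.

116.6481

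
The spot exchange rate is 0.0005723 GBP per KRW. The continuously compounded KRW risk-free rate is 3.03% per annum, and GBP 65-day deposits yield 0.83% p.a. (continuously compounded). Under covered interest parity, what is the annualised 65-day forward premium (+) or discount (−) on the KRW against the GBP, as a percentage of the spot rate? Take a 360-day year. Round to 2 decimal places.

T = 65/360 years.
CIP forward (GBP per KRW) = 0.0005723 × 1.0014997/1.0054858 = 0.0005700312.
Annualised premium = (F − S)/S × (1/T) = (0.0005700312 − 0.0005723)/0.0005723 ÷ (65/360) = -2.20%.

-2.20%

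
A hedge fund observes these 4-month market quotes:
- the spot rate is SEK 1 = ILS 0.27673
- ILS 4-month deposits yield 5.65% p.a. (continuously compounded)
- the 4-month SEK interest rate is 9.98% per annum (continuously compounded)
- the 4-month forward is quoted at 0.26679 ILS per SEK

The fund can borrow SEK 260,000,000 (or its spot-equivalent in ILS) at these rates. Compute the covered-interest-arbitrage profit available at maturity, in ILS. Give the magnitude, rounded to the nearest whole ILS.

T = 4/12 years.
Keep in SEK, deliver into the forward: 260,000,000·1.0338261895·0.26679 = ILS 71,711,767.17.
Swap to ILS now, deposit: 260,000,000·0.27673·1.0190117992 = ILS 73,317,695.15.
The quoted forward undervalues SEK, so borrow SEK, convert to ILS at spot, deposit the ILS at 5.65%, and buy SEK forward at 0.26679 to cover the loan.
The gap between the two covered legs is ILS 1,605,928.

ILS 1,605,928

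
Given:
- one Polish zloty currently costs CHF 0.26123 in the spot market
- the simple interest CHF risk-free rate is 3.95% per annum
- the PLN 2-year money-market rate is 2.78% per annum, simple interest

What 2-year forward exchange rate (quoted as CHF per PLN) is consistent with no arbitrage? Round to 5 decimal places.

T = 2 years.
Growth of 1 CHF over T: 1 + 0.0395×2 = 1.079000.
PLN growth factor: 1 + 0.0278×2 = 1.055600.
Forward (CHF per PLN) = 0.26123 × 1.079000 / 1.055600 = 0.2670208.

0.26702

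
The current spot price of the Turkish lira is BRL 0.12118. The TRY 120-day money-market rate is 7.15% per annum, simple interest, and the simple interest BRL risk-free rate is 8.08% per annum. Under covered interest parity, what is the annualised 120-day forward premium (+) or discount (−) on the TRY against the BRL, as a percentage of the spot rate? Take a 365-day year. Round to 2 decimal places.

T = 120/365 years.
CIP forward (BRL per TRY) = 0.12118 × 1.0265644/1.0235068 = 0.12154201.
Annualised premium = (F − S)/S × (1/T) = (0.12154201 − 0.12118)/0.12118 ÷ (120/365) = 0.91%.

+0.91%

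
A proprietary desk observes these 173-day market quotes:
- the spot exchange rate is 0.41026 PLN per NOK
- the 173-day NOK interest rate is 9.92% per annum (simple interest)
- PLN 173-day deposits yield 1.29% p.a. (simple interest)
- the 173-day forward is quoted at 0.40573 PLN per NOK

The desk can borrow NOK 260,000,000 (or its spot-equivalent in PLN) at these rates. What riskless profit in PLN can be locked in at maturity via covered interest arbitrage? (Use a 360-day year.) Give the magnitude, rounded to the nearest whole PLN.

T = 173/360 years.
Invest the NOK and cover forward: 260,000,000 × 1.04767111111 × 0.40573 = PLN 110,518,615.98.
Convert at spot and invest in PLN: 260,000,000 × 0.41026 × 1.00619916667 = PLN 107,328,850.23.
The quoted forward overvalues NOK, so borrow PLN, buy NOK at spot, deposit the NOK at 9.92%, and sell the proceeds forward at 0.40573.
Arbitrage profit = |110,518,615.98 − 107,328,850.23| = PLN 3,189,766.

PLN 3,189,766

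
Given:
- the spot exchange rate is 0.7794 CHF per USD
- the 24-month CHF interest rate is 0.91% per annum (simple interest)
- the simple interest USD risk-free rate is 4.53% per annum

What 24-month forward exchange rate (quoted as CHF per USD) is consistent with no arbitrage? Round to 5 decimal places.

0.72766

T = 2 years.
CHF growth factor: 1 + 0.0091×2 = 1.018200.
USD accumulates by 1 + 0.0453×2 = 1.090600.
Forward (CHF per USD) = 0.7794 × 1.018200 / 1.090600 = 0.7276592.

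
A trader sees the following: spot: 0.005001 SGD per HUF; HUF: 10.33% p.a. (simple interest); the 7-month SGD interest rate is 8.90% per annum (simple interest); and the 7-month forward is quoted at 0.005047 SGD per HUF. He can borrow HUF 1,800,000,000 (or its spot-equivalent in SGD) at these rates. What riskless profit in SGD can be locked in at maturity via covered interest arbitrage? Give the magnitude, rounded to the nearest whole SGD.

T = 7/12 years.
Route A — deposit HUF, sell forward: 1,800,000,000 × 1.060258333 × 0.005047 = SGD 9,632,022.85.
Route B — convert at spot, deposit SGD: 1,800,000,000 × 0.005001 × 1.051916667 = SGD 9,469,143.45.
The quoted forward overvalues HUF, so borrow SGD, buy HUF at spot, deposit the HUF at 10.33%, and sell the proceeds forward at 0.005047.
The gap between the two covered legs is SGD 162,879.

SGD 162,879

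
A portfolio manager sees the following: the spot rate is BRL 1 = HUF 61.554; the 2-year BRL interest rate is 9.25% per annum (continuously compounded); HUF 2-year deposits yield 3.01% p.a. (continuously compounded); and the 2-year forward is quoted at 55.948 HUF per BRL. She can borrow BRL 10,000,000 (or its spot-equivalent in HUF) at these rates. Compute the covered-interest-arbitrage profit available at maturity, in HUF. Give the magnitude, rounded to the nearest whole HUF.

HUF 19,443,051

T = 2 years.
Keep in BRL, deliver into the forward: 10,000,000·1.20321844013·55.948 = HUF 673,176,652.88.
Swap to HUF now, deposit: 10,000,000·61.554·1.06204893509 = HUF 653,733,601.51.
The quoted forward overvalues BRL, so borrow HUF, buy BRL at spot, deposit the BRL at 9.25%, and sell the proceeds forward at 55.948.
The gap between the two covered legs is HUF 19,443,051.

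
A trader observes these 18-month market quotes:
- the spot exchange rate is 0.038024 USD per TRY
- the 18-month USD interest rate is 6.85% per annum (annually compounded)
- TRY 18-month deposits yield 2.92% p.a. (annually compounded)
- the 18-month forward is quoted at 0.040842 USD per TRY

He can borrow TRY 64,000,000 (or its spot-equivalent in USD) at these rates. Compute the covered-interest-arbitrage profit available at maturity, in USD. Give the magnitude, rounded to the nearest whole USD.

T = 18/12 years.
Keep in TRY, deliver into the forward: 64,000,000·1.044118201·0.040842 = USD 2,729,208.04.
Swap to USD now, deposit: 64,000,000·0.038024·1.104490004 = USD 2,687,816.19.
The quoted forward overvalues TRY, so borrow USD, buy TRY at spot, deposit the TRY at 2.92%, and sell the proceeds forward at 0.040842.
Arbitrage profit = |2,729,208.04 − 2,687,816.19| = USD 41,392.

USD 41,392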